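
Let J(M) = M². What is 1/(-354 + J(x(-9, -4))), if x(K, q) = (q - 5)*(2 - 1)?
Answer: -1/273 ≈ -0.0036630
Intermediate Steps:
x(K, q) = -5 + q (x(K, q) = (-5 + q)*1 = -5 + q)
1/(-354 + J(x(-9, -4))) = 1/(-354 + (-5 - 4)²) = 1/(-354 + (-9)²) = 1/(-354 + 81) = 1/(-273) = -1/273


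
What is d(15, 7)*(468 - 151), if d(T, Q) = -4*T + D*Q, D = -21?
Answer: -65619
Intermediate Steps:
d(T, Q) = -21*Q - 4*T (d(T, Q) = -4*T - 21*Q = -21*Q - 4*T)
d(15, 7)*(468 - 151) = (-21*7 - 4*15)*(468 - 151) = (-147 - 60)*317 = -207*317 = -65619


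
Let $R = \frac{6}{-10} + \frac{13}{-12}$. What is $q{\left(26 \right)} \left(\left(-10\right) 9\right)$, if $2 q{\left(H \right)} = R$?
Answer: $\frac{303}{4} \approx 75.75$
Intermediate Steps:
$R = - \frac{101}{60}$ ($R = 6 \left(- \frac{1}{10}\right) + 13 \left(- \frac{1}{12}\right) = - \frac{3}{5} - \frac{13}{12} = - \frac{101}{60} \approx -1.6833$)
$q{\left(H \right)} = - \frac{101}{120}$ ($q{\left(H \right)} = \frac{1}{2} \left(- \frac{101}{60}\right) = - \frac{101}{120}$)
$q{\left(26 \right)} \left(\left(-10\right) 9\right) = - \frac{101 \left(\left(-10\right) 9\right)}{120} = \left(- \frac{101}{120}\right) \left(-90\right) = \frac{303}{4}$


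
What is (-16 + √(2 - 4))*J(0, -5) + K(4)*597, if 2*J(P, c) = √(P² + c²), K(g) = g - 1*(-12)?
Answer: 9512 + 5*I*√2/2 ≈ 9512.0 + 3.5355*I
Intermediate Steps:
K(g) = 12 + g (K(g) = g + 12 = 12 + g)
J(P, c) = √(P² + c²)/2
(-16 + √(2 - 4))*J(0, -5) + K(4)*597 = (-16 + √(2 - 4))*(√(0² + (-5)²)/2) + (12 + 4)*597 = (-16 + √(-2))*(√(0 + 25)/2) + 16*597 = (-16 + I*√2)*(√25/2) + 9552 = (-16 + I*√2)*((½)*5) + 9552 = (-16 + I*√2)*(5/2) + 9552 = (-40 + 5*I*√2/2) + 9552 = 9512 + 5*I*√2/2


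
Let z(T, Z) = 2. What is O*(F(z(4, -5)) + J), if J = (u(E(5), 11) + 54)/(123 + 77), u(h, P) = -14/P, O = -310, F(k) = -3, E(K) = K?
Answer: 9331/11 ≈ 848.27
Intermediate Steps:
J = 29/110 (J = (-14/11 + 54)/(123 + 77) = (-14*1/11 + 54)/200 = (-14/11 + 54)*(1/200) = (580/11)*(1/200) = 29/110 ≈ 0.26364)
O*(F(z(4, -5)) + J) = -310*(-3 + 29/110) = -310*(-301/110) = 9331/11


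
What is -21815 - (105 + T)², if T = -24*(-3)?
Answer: -53144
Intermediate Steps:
T = 72
-21815 - (105 + T)² = -21815 - (105 + 72)² = -21815 - 1*177² = -21815 - 1*31329 = -21815 - 31329 = -53144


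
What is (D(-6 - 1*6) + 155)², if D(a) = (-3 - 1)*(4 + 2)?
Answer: 17161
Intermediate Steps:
D(a) = -24 (D(a) = -4*6 = -24)
(D(-6 - 1*6) + 155)² = (-24 + 155)² = 131² = 17161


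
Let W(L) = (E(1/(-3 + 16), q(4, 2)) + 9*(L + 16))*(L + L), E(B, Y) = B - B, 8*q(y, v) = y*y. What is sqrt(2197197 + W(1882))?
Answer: 3*sqrt(7388205) ≈ 8154.4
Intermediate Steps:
q(y, v) = y**2/8 (q(y, v) = (y*y)/8 = y**2/8)
E(B, Y) = 0
W(L) = 2*L*(144 + 9*L) (W(L) = (0 + 9*(L + 16))*(L + L) = (0 + 9*(16 + L))*(2*L) = (0 + (144 + 9*L))*(2*L) = (144 + 9*L)*(2*L) = 2*L*(144 + 9*L))
sqrt(2197197 + W(1882)) = sqrt(2197197 + 18*1882*(16 + 1882)) = sqrt(2197197 + 18*1882*1898) = sqrt(2197197 + 64296648) = sqrt(66493845) = 3*sqrt(7388205)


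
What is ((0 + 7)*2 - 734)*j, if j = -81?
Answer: 58320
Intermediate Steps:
((0 + 7)*2 - 734)*j = ((0 + 7)*2 - 734)*(-81) = (7*2 - 734)*(-81) = (14 - 734)*(-81) = -720*(-81) = 58320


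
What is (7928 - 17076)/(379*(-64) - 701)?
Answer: 9148/24957 ≈ 0.36655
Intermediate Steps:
(7928 - 17076)/(379*(-64) - 701) = -9148/(-24256 - 701) = -9148/(-24957) = -9148*(-1/24957) = 9148/24957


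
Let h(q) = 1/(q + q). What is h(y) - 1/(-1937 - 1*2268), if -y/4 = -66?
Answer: 4733/2220240 ≈ 0.0021318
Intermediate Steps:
y = 264 (y = -4*(-66) = 264)
h(q) = 1/(2*q)
h(y) - 1/(-1937 - 1*2268) = (½)/264 - 1/(-1937 - 1*2268) = (½)*(1/264) - 1/(-1937 - 2268) = 1/528 - 1/(-4205) = 1/528 - 1*(-1/4205) = 1/528 + 1/4205 = 4733/2220240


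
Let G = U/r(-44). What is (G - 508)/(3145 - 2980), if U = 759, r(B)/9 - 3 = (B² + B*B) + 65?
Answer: -6004307/1950300 ≈ -3.0787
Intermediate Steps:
r(B) = 612 + 18*B² (r(B) = 27 + 9*((B² + B*B) + 65) = 27 + 9*((B² + B²) + 65) = 27 + 9*(2*B² + 65) = 27 + 9*(65 + 2*B²) = 27 + (585 + 18*B²) = 612 + 18*B²)
G = 253/11820 (G = 759/(612 + 18*(-44)²) = 759/(612 + 18*1936) = 759/(612 + 34848) = 759/35460 = 759*(1/35460) = 253/11820 ≈ 0.021404)
(G - 508)/(3145 - 2980) = (253/11820 - 508)/(3145 - 2980) = -6004307/11820/165 = -6004307/11820*1/165 = -6004307/1950300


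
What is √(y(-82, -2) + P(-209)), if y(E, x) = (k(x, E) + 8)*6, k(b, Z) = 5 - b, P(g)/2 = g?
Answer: 2*I*√82 ≈ 18.111*I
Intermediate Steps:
P(g) = 2*g
y(E, x) = 78 - 6*x (y(E, x) = ((5 - x) + 8)*6 = (13 - x)*6 = 78 - 6*x)
√(y(-82, -2) + P(-209)) = √((78 - 6*(-2)) + 2*(-209)) = √((78 + 12) - 418) = √(90 - 418) = √(-328) = 2*I*√82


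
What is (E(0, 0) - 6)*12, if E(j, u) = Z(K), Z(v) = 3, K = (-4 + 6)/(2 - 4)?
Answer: -36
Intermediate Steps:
K = -1 (K = 2/(-2) = 2*(-½) = -1)
E(j, u) = 3
(E(0, 0) - 6)*12 = (3 - 6)*12 = -3*12 = -36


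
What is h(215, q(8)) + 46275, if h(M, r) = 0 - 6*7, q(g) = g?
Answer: 46233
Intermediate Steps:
h(M, r) = -42 (h(M, r) = 0 - 42 = -42)
h(215, q(8)) + 46275 = -42 + 46275 = 46233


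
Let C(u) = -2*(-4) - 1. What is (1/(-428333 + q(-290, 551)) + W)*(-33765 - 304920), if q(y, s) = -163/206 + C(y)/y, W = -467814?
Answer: 337859014646036732315/2132388511 ≈ 1.5844e+11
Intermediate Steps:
C(u) = 7 (C(u) = 8 - 1 = 7)
q(y, s) = -163/206 + 7/y
(1/(-428333 + q(-290, 551)) + W)*(-33765 - 304920) = (1/(-428333 + (-163/206 + 7/(-290))) - 467814)*(-33765 - 304920) = (1/(-428333 + (-163/206 + 7*(-1/290))) - 467814)*(-338685) = (1/(-428333 + (-163/206 - 7/290)) - 467814)*(-338685) = (1/(-428333 - 12178/14935) - 467814)*(-338685) = (1/(-6397165533/14935) - 467814)*(-338685) = (-14935/6397165533 - 467814)*(-338685) = -2992683596669797/6397165533*(-338685) = 337859014646036732315/2132388511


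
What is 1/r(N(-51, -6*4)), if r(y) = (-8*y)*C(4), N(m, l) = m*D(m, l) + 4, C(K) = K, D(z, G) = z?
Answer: -1/83360 ≈ -1.1996e-5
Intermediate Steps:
N(m, l) = 4 + m² (N(m, l) = m*m + 4 = m² + 4 = 4 + m²)
r(y) = -32*y (r(y) = -8*y*4 = -32*y)
1/r(N(-51, -6*4)) = 1/(-32*(4 + (-51)²)) = 1/(-32*(4 + 2601)) = 1/(-32*2605) = 1/(-83360) = -1/83360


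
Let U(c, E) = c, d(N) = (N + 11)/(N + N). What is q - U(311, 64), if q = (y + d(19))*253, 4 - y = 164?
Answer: -771234/19 ≈ -40591.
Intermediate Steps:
y = -160 (y = 4 - 1*164 = 4 - 164 = -160)
d(N) = (11 + N)/(2*N) (d(N) = (11 + N)/((2*N)) = (11 + N)*(1/(2*N)) = (11 + N)/(2*N))
q = -765325/19 (q = (-160 + (1/2)*(11 + 19)/19)*253 = (-160 + (1/2)*(1/19)*30)*253 = (-160 + 15/19)*253 = -3025/19*253 = -765325/19 ≈ -40280.)
q - U(311, 64) = -765325/19 - 1*311 = -765325/19 - 311 = -771234/19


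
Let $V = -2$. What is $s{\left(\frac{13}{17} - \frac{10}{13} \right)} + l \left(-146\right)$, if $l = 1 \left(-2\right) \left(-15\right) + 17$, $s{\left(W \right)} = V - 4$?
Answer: $-6868$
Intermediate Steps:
$s{\left(W \right)} = -6$ ($s{\left(W \right)} = -2 - 4 = -6$)
$l = 47$ ($l = \left(-2\right) \left(-15\right) + 17 = 30 + 17 = 47$)
$s{\left(\frac{13}{17} - \frac{10}{13} \right)} + l \left(-146\right) = -6 + 47 \left(-146\right) = -6 - 6862 = -6868$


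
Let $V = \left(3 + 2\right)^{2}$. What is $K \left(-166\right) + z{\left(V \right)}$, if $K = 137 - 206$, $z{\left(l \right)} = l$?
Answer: $11479$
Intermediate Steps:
$V = 25$ ($V = 5^{2} = 25$)
$K = -69$
$K \left(-166\right) + z{\left(V \right)} = \left(-69\right) \left(-166\right) + 25 = 11454 + 25 = 11479$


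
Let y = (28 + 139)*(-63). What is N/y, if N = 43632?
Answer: -4848/1169 ≈ -4.1471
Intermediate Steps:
y = -10521 (y = 167*(-63) = -10521)
N/y = 43632/(-10521) = 43632*(-1/10521) = -4848/1169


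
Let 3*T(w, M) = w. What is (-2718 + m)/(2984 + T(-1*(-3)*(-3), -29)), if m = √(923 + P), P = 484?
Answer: -2718/2981 + √1407/2981 ≈ -0.89919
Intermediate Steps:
T(w, M) = w/3
m = √1407 (m = √(923 + 484) = √1407 ≈ 37.510)
(-2718 + m)/(2984 + T(-1*(-3)*(-3), -29)) = (-2718 + √1407)/(2984 + (-1*(-3)*(-3))/3) = (-2718 + √1407)/(2984 + (3*(-3))/3) = (-2718 + √1407)/(2984 + (⅓)*(-9)) = (-2718 + √1407)/(2984 - 3) = (-2718 + √1407)/2981 = (-2718 + √1407)*(1/2981) = -2718/2981 + √1407/2981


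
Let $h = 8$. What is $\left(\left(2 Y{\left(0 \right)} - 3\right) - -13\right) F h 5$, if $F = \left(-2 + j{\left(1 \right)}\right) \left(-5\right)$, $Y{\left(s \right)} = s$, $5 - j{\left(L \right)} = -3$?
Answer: $-12000$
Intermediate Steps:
$j{\left(L \right)} = 8$ ($j{\left(L \right)} = 5 - -3 = 5 + 3 = 8$)
$F = -30$ ($F = \left(-2 + 8\right) \left(-5\right) = 6 \left(-5\right) = -30$)
$\left(\left(2 Y{\left(0 \right)} - 3\right) - -13\right) F h 5 = \left(\left(2 \cdot 0 - 3\right) - -13\right) \left(-30\right) 8 \cdot 5 = \left(\left(0 - 3\right) + 13\right) \left(\left(-240\right) 5\right) = \left(-3 + 13\right) \left(-1200\right) = 10 \left(-1200\right) = -12000$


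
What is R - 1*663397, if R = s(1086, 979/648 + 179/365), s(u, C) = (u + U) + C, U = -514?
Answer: -156770895673/236520 ≈ -6.6282e+5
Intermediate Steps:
s(u, C) = -514 + C + u (s(u, C) = (u - 514) + C = (-514 + u) + C = -514 + C + u)
R = 135762767/236520 (R = -514 + (979/648 + 179/365) + 1086 = -514 + 473327/236520 + 1086 = 135762767/236520 ≈ 574.00)
R - 1*663397 = 135762767/236520 - 1*663397 = 135762767/236520 - 663397 = -156770895673/236520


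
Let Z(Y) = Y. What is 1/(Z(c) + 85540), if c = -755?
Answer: 1/84785 ≈ 1.1795e-5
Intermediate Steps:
1/(Z(c) + 85540) = 1/(-755 + 85540) = 1/84785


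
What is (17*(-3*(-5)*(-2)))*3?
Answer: -1530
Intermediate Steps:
(17*(-3*(-5)*(-2)))*3 = (17*(15*(-2)))*3 = (17*(-30))*3 = -510*3 = -1530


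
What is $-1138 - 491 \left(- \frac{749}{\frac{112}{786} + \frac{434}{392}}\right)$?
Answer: $\frac{4031171398}{13751} \approx 2.9316 \cdot 10^{5}$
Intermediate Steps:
$-1138 - 491 \left(- \frac{749}{\frac{112}{786} + \frac{434}{392}}\right) = -1138 - 491 \left(- \frac{749}{112 \cdot \frac{1}{786} + 434 \cdot \frac{1}{392}}\right) = -1138 - 491 \left(- \frac{749}{\frac{56}{393} + \frac{31}{28}}\right) = -1138 - 491 \left(- \frac{749}{\frac{13751}{11004}}\right) = -1138 - 491 \left(\left(-749\right) \frac{11004}{13751}\right) = -1138 - - \frac{4046820036}{13751} = -1138 + \frac{4046820036}{13751} = \frac{4031171398}{13751}$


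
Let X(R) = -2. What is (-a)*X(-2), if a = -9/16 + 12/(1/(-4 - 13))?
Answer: -3273/8 ≈ -409.13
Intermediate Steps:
a = -3273/16 (a = -9*1/16 + 12/(1/(-17)) = -9/16 + 12/(-1/17) = -9/16 + 12*(-17) = -9/16 - 204 = -3273/16 ≈ -204.56)
(-a)*X(-2) = -1*(-3273/16)*(-2) = (3273/16)*(-2) = -3273/8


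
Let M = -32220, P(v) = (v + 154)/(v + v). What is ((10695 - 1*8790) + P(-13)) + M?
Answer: -788331/26 ≈ -30320.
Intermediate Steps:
P(v) = (154 + v)/(2*v) (P(v) = (154 + v)/((2*v)) = (154 + v)*(1/(2*v)) = (154 + v)/(2*v))
((10695 - 1*8790) + P(-13)) + M = ((10695 - 1*8790) + (½)*(154 - 13)/(-13)) - 32220 = ((10695 - 8790) + (½)*(-1/13)*141) - 32220 = (1905 - 141/26) - 32220 = 49389/26 - 32220 = -788331/26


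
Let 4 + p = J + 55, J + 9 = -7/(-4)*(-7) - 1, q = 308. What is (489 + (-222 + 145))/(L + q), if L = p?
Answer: 1648/1347 ≈ 1.2235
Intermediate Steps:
J = -89/4 (J = -9 + (-7/(-4)*(-7) - 1) = -9 + (-7*(-¼)*(-7) - 1) = -9 + ((7/4)*(-7) - 1) = -9 + (-49/4 - 1) = -9 - 53/4 = -89/4 ≈ -22.250)
p = 115/4 (p = -4 + (-89/4 + 55) = -4 + 131/4 = 115/4 ≈ 28.750)
L = 115/4 ≈ 28.750
(489 + (-222 + 145))/(L + q) = (489 + (-222 + 145))/(115/4 + 308) = (489 - 77)/(1347/4) = 412*(4/1347) = 1648/1347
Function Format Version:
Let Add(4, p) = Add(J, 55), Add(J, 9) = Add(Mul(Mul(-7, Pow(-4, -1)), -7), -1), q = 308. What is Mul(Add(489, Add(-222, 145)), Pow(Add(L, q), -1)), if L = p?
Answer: Rational(1648, 1347) ≈ 1.2235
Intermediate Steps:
J = Rational(-89, 4) (J = Add(-9, Add(Mul(Mul(-7, Pow(-4, -1)), -7), -1)) = Add(-9, Add(Mul(Mul(-7, Rational(-1, 4)), -7), -1)) = Add(-9, Add(Mul(Rational(7, 4), -7), -1)) = Add(-9, Add(Rational(-49, 4), -1)) = Add(-9, Rational(-53, 4)) = Rational(-89, 4) ≈ -22.250)
p = Rational(115, 4) (p = Add(-4, Add(Rational(-89, 4), 55)) = Add(-4, Rational(131, 4)) = Rational(115, 4) ≈ 28.750)
L = Rational(115, 4) ≈ 28.750
Mul(Add(489, Add(-222, 145)), Pow(Add(L, q), -1)) = Mul(Add(489, Add(-222, 145)), Pow(Add(Rational(115, 4), 308), -1)) = Mul(Add(489, -77), Pow(Rational(1347, 4), -1)) = Mul(412, Rational(4, 1347)) = Rational(1648, 1347)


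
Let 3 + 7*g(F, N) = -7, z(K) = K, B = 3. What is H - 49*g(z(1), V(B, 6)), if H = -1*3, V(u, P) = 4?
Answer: 67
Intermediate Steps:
H = -3
g(F, N) = -10/7 (g(F, N) = -3/7 + (⅐)*(-7) = -3/7 - 1 = -10/7)
H - 49*g(z(1), V(B, 6)) = -3 - 49*(-10/7) = -3 + 70 = 67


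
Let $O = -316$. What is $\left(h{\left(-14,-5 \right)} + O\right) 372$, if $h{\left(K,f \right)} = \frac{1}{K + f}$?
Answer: $- \frac{2233860}{19} \approx -1.1757 \cdot 10^{5}$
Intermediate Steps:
$\left(h{\left(-14,-5 \right)} + O\right) 372 = \left(\frac{1}{-14 - 5} - 316\right) 372 = \left(\frac{1}{-19} - 316\right) 372 = \left(- \frac{1}{19} - 316\right) 372 = \left(- \frac{6005}{19}\right) 372 = - \frac{2233860}{19}$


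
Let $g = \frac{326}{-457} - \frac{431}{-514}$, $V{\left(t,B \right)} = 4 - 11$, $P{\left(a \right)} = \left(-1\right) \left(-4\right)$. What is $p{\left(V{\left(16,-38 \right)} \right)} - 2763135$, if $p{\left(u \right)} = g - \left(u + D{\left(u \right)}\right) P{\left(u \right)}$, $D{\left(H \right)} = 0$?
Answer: $- \frac{649048278683}{234898} \approx -2.7631 \cdot 10^{6}$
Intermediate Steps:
$P{\left(a \right)} = 4$
$V{\left(t,B \right)} = -7$
$g = \frac{29403}{234898}$ ($g = 326 \left(- \frac{1}{457}\right) - - \frac{431}{514} = - \frac{326}{457} + \frac{431}{514} = \frac{29403}{234898} \approx 0.12517$)
$p{\left(u \right)} = \frac{29403}{234898} - 4 u$ ($p{\left(u \right)} = \frac{29403}{234898} - \left(u + 0\right) 4 = \frac{29403}{234898} - u 4 = \frac{29403}{234898} - 4 u$)
$p{\left(V{\left(16,-38 \right)} \right)} - 2763135 = \left(\frac{29403}{234898} - -28\right) - 2763135 = \left(\frac{29403}{234898} + 28\right) - 2763135 = \frac{6606547}{234898} - 2763135 = - \frac{649048278683}{234898}$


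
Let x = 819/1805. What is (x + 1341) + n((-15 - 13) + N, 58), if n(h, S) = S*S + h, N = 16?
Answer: 8471684/1805 ≈ 4693.5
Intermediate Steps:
x = 819/1805 (x = 819*(1/1805) = 819/1805 ≈ 0.45374)
n(h, S) = h + S² (n(h, S) = S² + h = h + S²)
(x + 1341) + n((-15 - 13) + N, 58) = (819/1805 + 1341) + (((-15 - 13) + 16) + 58²) = 2421324/1805 + ((-28 + 16) + 3364) = 2421324/1805 + (-12 + 3364) = 2421324/1805 + 3352 = 8471684/1805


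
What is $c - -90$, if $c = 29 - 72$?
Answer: $47$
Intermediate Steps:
$c = -43$ ($c = 29 - 72 = -43$)
$c - -90 = -43 - -90 = -43 + 90 = 47$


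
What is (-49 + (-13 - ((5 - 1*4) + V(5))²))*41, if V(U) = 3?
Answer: -3198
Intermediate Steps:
(-49 + (-13 - ((5 - 1*4) + V(5))²))*41 = (-49 + (-13 - ((5 - 1*4) + 3)²))*41 = (-49 + (-13 - ((5 - 4) + 3)²))*41 = (-49 + (-13 - (1 + 3)²))*41 = (-49 + (-13 - 1*4²))*41 = (-49 + (-13 - 1*16))*41 = (-49 + (-13 - 16))*41 = (-49 - 29)*41 = -78*41 = -3198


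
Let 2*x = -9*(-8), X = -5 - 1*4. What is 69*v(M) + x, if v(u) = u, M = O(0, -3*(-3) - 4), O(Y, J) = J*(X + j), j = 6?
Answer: -999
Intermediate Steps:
X = -9 (X = -5 - 4 = -9)
x = 36 (x = (-9*(-8))/2 = (½)*72 = 36)
O(Y, J) = -3*J (O(Y, J) = J*(-9 + 6) = J*(-3) = -3*J)
M = -15 (M = -3*(-3*(-3) - 4) = -3*(9 - 4) = -3*5 = -15)
69*v(M) + x = 69*(-15) + 36 = -1035 + 36 = -999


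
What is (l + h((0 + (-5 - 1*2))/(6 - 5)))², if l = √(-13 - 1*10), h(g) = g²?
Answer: (49 + I*√23)² ≈ 2378.0 + 469.99*I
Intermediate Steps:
l = I*√23 (l = √(-13 - 10) = √(-23) = I*√23 ≈ 4.7958*I)
(l + h((0 + (-5 - 1*2))/(6 - 5)))² = (I*√23 + ((0 + (-5 - 1*2))/(6 - 5))²)² = (I*√23 + ((0 + (-5 - 2))/1)²)² = (I*√23 + ((0 - 7)*1)²)² = (I*√23 + (-7*1)²)² = (I*√23 + (-7)²)² = (I*√23 + 49)² = (49 + I*√23)²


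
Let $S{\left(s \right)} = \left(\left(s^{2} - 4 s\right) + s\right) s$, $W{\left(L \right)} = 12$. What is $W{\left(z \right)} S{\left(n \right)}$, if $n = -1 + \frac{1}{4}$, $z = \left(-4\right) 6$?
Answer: $- \frac{405}{16} \approx -25.313$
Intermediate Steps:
$z = -24$
$n = - \frac{3}{4}$ ($n = -1 + \frac{1}{4} = - \frac{3}{4} \approx -0.75$)
$S{\left(s \right)} = s \left(s^{2} - 3 s\right)$ ($S{\left(s \right)} = \left(s^{2} - 3 s\right) s = s \left(s^{2} - 3 s\right)$)
$W{\left(z \right)} S{\left(n \right)} = 12 \left(- \frac{3}{4}\right)^{2} \left(-3 - \frac{3}{4}\right) = 12 \cdot \frac{9}{16} \left(- \frac{15}{4}\right) = 12 \left(- \frac{135}{64}\right) = - \frac{405}{16}$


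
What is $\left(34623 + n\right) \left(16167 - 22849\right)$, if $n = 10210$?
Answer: $-299574106$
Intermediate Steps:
$\left(34623 + n\right) \left(16167 - 22849\right) = \left(34623 + 10210\right) \left(16167 - 22849\right) = 44833 \left(-6682\right) = -299574106$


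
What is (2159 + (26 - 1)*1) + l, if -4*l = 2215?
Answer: 6521/4 ≈ 1630.3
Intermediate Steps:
l = -2215/4 (l = -1/4*2215 = -2215/4 ≈ -553.75)
(2159 + (26 - 1)*1) + l = (2159 + (26 - 1)*1) - 2215/4 = (2159 + 25*1) - 2215/4 = (2159 + 25) - 2215/4 = 2184 - 2215/4 = 6521/4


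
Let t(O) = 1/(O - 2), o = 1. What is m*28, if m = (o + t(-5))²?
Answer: 144/7 ≈ 20.571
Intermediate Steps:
t(O) = 1/(-2 + O)
m = 36/49 (m = (1 + 1/(-2 - 5))² = (1 + 1/(-7))² = (1 - ⅐)² = (6/7)² = 36/49 ≈ 0.73469)
m*28 = (36/49)*28 = 144/7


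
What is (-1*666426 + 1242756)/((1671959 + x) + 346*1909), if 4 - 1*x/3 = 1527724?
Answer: -192110/750229 ≈ -0.25607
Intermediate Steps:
x = -4583160 (x = 12 - 3*1527724 = 12 - 4583172 = -4583160)
(-1*666426 + 1242756)/((1671959 + x) + 346*1909) = (-1*666426 + 1242756)/((1671959 - 4583160) + 346*1909) = (-666426 + 1242756)/(-2911201 + 660514) = 576330/(-2250687) = 576330*(-1/2250687) = -192110/750229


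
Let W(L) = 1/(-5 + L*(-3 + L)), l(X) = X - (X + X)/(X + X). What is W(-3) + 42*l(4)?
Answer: 1639/13 ≈ 126.08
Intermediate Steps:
l(X) = -1 + X (l(X) = X - 2*X/(2*X) = X - 2*X*1/(2*X) = X - 1*1 = X - 1 = -1 + X)
W(-3) + 42*l(4) = 1/(-5 + (-3)² - 3*(-3)) + 42*(-1 + 4) = 1/(-5 + 9 + 9) + 42*3 = 1/13 + 126 = 1639/13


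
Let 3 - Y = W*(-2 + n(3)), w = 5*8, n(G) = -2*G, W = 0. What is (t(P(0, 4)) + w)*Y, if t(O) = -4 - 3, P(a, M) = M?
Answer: 99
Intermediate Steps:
w = 40
t(O) = -7
Y = 3 (Y = 3 - 0*(-2 - 2*3) = 3 - 0*(-2 - 6) = 3 - 0*(-8) = 3 - 1*0 = 3 + 0 = 3)
(t(P(0, 4)) + w)*Y = (-7 + 40)*3 = 33*3 = 99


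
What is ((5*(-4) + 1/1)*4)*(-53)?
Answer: 4028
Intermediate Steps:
((5*(-4) + 1/1)*4)*(-53) = ((-20 + 1)*4)*(-53) = -19*4*(-53) = -76*(-53) = 4028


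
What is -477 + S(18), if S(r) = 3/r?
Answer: -2861/6 ≈ -476.83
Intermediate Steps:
-477 + S(18) = -477 + 3/18 = -477 + 3*(1/18) = -477 + ⅙ = -2861/6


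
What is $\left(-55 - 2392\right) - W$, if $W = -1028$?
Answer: $-1419$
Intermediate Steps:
$\left(-55 - 2392\right) - W = \left(-55 - 2392\right) - -1028 = \left(-55 - 2392\right) + 1028 = -2447 + 1028 = -1419$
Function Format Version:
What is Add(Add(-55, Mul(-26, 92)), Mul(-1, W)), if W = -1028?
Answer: -1419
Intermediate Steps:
Add(Add(-55, Mul(-26, 92)), Mul(-1, W)) = Add(Add(-55, Mul(-26, 92)), Mul(-1, -1028)) = Add(Add(-55, -2392), 1028) = Add(-2447, 1028) = -1419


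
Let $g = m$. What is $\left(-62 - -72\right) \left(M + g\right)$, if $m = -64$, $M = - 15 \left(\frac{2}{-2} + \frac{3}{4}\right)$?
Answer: $- \frac{1205}{2} \approx -602.5$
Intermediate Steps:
$M = \frac{15}{4}$ ($M = - 15 \left(2 \left(- \frac{1}{2}\right) + 3 \cdot \frac{1}{4}\right) = - 15 \left(-1 + \frac{3}{4}\right) = \left(-15\right) \left(- \frac{1}{4}\right) = \frac{15}{4} \approx 3.75$)
$g = -64$
$\left(-62 - -72\right) \left(M + g\right) = \left(-62 - -72\right) \left(\frac{15}{4} - 64\right) = \left(-62 + 72\right) \left(- \frac{241}{4}\right) = 10 \left(- \frac{241}{4}\right) = - \frac{1205}{2}$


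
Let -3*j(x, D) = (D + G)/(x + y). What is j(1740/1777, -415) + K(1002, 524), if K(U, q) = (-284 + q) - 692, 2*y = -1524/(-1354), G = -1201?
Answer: -571308188/5565051 ≈ -102.66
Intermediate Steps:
y = 381/677 (y = (-1524/(-1354))/2 = (-1524*(-1/1354))/2 = (1/2)*(762/677) = 381/677 ≈ 0.56278)
K(U, q) = -976 + q
j(x, D) = -(-1201 + D)/(3*(381/677 + x)) (j(x, D) = -(D - 1201)/(3*(x + 381/677)) = -(-1201 + D)/(3*(381/677 + x)))
j(1740/1777, -415) + K(1002, 524) = 677*(1201 - 1*(-415))/(3*(381 + 677*(1740/1777))) + (-976 + 524) = 677*(1201 + 415)/(3*(381 + 677*(1740*(1/1777)))) - 452 = (677/3)*1616/(381 + 677*(1740/1777)) - 452 = (677/3)*1616/(381 + 1177980/1777) - 452 = (677/3)*1616/(1855017/1777) - 452 = (677/3)*(1777/1855017)*1616 - 452 = 1944094864/5565051 - 452 = -571308188/5565051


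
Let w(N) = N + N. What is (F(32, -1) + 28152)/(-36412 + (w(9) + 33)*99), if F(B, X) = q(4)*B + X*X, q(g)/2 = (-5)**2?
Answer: -29753/31363 ≈ -0.94867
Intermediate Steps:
q(g) = 50 (q(g) = 2*(-5)**2 = 2*25 = 50)
F(B, X) = X**2 + 50*B (F(B, X) = 50*B + X*X = 50*B + X**2 = X**2 + 50*B)
w(N) = 2*N
(F(32, -1) + 28152)/(-36412 + (w(9) + 33)*99) = (((-1)**2 + 50*32) + 28152)/(-36412 + (2*9 + 33)*99) = ((1 + 1600) + 28152)/(-36412 + (18 + 33)*99) = (1601 + 28152)/(-36412 + 51*99) = 29753/(-36412 + 5049) = 29753/(-31363) = 29753*(-1/31363) = -29753/31363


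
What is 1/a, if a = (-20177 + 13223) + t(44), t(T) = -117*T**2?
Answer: -1/233466 ≈ -4.2833e-6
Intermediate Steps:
a = -233466 (a = (-20177 + 13223) - 117*44**2 = -6954 - 117*1936 = -6954 - 226512 = -233466)
1/a = 1/(-233466) = -1/233466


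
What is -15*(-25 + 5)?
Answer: 300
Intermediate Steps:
-15*(-25 + 5) = -15*(-20) = 300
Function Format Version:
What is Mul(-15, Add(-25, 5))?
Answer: 300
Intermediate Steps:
Mul(-15, Add(-25, 5)) = Mul(-15, -20) = 300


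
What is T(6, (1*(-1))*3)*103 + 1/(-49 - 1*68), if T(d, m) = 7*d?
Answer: 506141/117 ≈ 4326.0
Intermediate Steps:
T(6, (1*(-1))*3)*103 + 1/(-49 - 1*68) = (7*6)*103 + 1/(-49 - 1*68) = 42*103 + 1/(-49 - 68) = 4326 + 1/(-117) = 4326 - 1/117 = 506141/117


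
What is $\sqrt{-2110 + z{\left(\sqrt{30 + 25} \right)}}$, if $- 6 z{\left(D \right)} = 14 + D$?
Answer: $\frac{\sqrt{-76044 - 6 \sqrt{55}}}{6} \approx 45.974 i$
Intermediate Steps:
$z{\left(D \right)} = - \frac{7}{3} - \frac{D}{6}$ ($z{\left(D \right)} = - \frac{14 + D}{6} = - \frac{7}{3} - \frac{D}{6}$)
$\sqrt{-2110 + z{\left(\sqrt{30 + 25} \right)}} = \sqrt{-2110 - \left(\frac{7}{3} + \frac{\sqrt{30 + 25}}{6}\right)} = \sqrt{-2110 - \left(\frac{7}{3} + \frac{\sqrt{55}}{6}\right)} = \sqrt{- \frac{6337}{3} - \frac{\sqrt{55}}{6}}$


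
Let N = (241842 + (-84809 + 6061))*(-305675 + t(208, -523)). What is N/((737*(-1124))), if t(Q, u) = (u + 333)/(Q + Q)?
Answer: 471345329615/7832032 ≈ 60182.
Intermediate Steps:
t(Q, u) = (333 + u)/(2*Q) (t(Q, u) = (333 + u)/((2*Q)) = (333 + u)*(1/(2*Q)) = (333 + u)/(2*Q))
N = -5184798625765/104 (N = (241842 + (-84809 + 6061))*(-305675 + (½)*(333 - 523)/208) = (241842 - 78748)*(-305675 + (½)*(1/208)*(-190)) = 163094*(-305675 - 95/208) = 163094*(-63580495/208) = -5184798625765/104 ≈ -4.9854e+10)
N/((737*(-1124))) = -5184798625765/(104*(737*(-1124))) = -5184798625765/104/(-828388) = -5184798625765/104*(-1/828388) = 471345329615/7832032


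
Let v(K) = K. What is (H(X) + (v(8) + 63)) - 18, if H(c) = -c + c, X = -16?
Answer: 53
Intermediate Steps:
H(c) = 0
(H(X) + (v(8) + 63)) - 18 = (0 + (8 + 63)) - 18 = (0 + 71) - 18 = 71 - 18 = 53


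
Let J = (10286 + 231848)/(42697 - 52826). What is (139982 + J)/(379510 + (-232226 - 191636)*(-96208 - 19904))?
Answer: 54524444/19173357093191 ≈ 2.8438e-6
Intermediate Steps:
J = -242134/10129 (J = 242134/(-10129) = 242134*(-1/10129) = -242134/10129 ≈ -23.905)
(139982 + J)/(379510 + (-232226 - 191636)*(-96208 - 19904)) = (139982 - 242134/10129)/(379510 + (-232226 - 191636)*(-96208 - 19904)) = 1417635544/(10129*(379510 - 423862*(-116112))) = 1417635544/(10129*(379510 + 49215464544)) = (1417635544/10129)/49215844054 = (1417635544/10129)*(1/49215844054) = 54524444/19173357093191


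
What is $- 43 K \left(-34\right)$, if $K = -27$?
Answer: $-39474$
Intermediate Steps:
$- 43 K \left(-34\right) = \left(-43\right) \left(-27\right) \left(-34\right) = 1161 \left(-34\right) = -39474$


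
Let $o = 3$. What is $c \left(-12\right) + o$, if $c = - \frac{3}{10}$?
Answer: $\frac{33}{5} \approx 6.6$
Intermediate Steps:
$c = - \frac{3}{10}$ ($c = \left(-3\right) \frac{1}{10} = - \frac{3}{10} \approx -0.3$)
$c \left(-12\right) + o = \left(- \frac{3}{10}\right) \left(-12\right) + 3 = \frac{18}{5} + 3 = \frac{33}{5}$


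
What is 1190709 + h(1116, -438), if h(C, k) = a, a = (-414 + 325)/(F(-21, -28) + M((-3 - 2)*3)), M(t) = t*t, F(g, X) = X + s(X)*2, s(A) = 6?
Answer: 248858092/209 ≈ 1.1907e+6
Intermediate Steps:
F(g, X) = 12 + X (F(g, X) = X + 6*2 = X + 12 = 12 + X)
M(t) = t²
a = -89/209 (a = (-414 + 325)/((12 - 28) + ((-3 - 2)*3)²) = -89/(-16 + (-5*3)²) = -89/(-16 + (-15)²) = -89/(-16 + 225) = -89/209 ≈ -0.42584)
h(C, k) = -89/209
1190709 + h(1116, -438) = 1190709 - 89/209 = 248858092/209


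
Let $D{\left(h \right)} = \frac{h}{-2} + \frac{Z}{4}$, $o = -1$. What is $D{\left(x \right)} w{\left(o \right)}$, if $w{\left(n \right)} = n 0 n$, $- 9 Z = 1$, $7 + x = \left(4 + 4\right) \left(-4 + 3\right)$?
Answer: $0$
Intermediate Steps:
$x = -15$ ($x = -7 + \left(4 + 4\right) \left(-4 + 3\right) = -7 + 8 \left(-1\right) = -7 - 8 = -15$)
$Z = - \frac{1}{9}$ ($Z = \left(- \frac{1}{9}\right) 1 = - \frac{1}{9} \approx -0.11111$)
$D{\left(h \right)} = - \frac{1}{36} - \frac{h}{2}$ ($D{\left(h \right)} = \frac{h}{-2} - \frac{1}{9 \cdot 4} = h \left(- \frac{1}{2}\right) - \frac{1}{36} = - \frac{h}{2} - \frac{1}{36} = - \frac{1}{36} - \frac{h}{2}$)
$w{\left(n \right)} = 0$ ($w{\left(n \right)} = 0 n = 0$)
$D{\left(x \right)} w{\left(o \right)} = \left(- \frac{1}{36} - - \frac{15}{2}\right) 0 = \left(- \frac{1}{36} + \frac{15}{2}\right) 0 = \frac{269}{36} \cdot 0 = 0$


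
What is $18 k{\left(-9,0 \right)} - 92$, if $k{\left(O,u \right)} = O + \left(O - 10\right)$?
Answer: $-596$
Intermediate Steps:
$k{\left(O,u \right)} = -10 + 2 O$ ($k{\left(O,u \right)} = O + \left(-10 + O\right) = -10 + 2 O$)
$18 k{\left(-9,0 \right)} - 92 = 18 \left(-10 + 2 \left(-9\right)\right) - 92 = 18 \left(-10 - 18\right) - 92 = 18 \left(-28\right) - 92 = -504 - 92 = -596$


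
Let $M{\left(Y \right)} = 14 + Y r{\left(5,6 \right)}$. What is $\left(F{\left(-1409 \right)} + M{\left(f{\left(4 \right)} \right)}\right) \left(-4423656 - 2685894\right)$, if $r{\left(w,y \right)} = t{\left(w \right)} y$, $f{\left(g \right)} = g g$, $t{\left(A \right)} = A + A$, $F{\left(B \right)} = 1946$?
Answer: $-20759886000$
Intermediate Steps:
$t{\left(A \right)} = 2 A$
$f{\left(g \right)} = g^{2}$
$r{\left(w,y \right)} = 2 w y$
$M{\left(Y \right)} = 14 + 60 Y$ ($M{\left(Y \right)} = 14 + Y 2 \cdot 5 \cdot 6 = 14 + Y 60 = 14 + 60 Y$)
$\left(F{\left(-1409 \right)} + M{\left(f{\left(4 \right)} \right)}\right) \left(-4423656 - 2685894\right) = \left(1946 + \left(14 + 60 \cdot 4^{2}\right)\right) \left(-4423656 - 2685894\right) = \left(1946 + \left(14 + 60 \cdot 16\right)\right) \left(-7109550\right) = \left(1946 + \left(14 + 960\right)\right) \left(-7109550\right) = \left(1946 + 974\right) \left(-7109550\right) = 2920 \left(-7109550\right) = -20759886000$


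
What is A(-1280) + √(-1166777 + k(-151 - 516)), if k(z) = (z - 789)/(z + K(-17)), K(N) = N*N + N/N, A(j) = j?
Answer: -1280 + I*√981256209/29 ≈ -1280.0 + 1080.2*I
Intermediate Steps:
K(N) = 1 + N² (K(N) = N² + 1 = 1 + N²)
k(z) = (-789 + z)/(290 + z) (k(z) = (z - 789)/(z + (1 + (-17)²)) = (-789 + z)/(z + (1 + 289)) = (-789 + z)/(z + 290) = (-789 + z)/(290 + z))
A(-1280) + √(-1166777 + k(-151 - 516)) = -1280 + √(-1166777 + (-789 + (-151 - 516))/(290 + (-151 - 516))) = -1280 + √(-1166777 + (-789 - 667)/(290 - 667)) = -1280 + √(-1166777 - 1456/(-377)) = -1280 + √(-1166777 - 1/377*(-1456)) = -1280 + √(-1166777 + 112/29) = -1280 + √(-33836421/29) = -1280 + I*√981256209/29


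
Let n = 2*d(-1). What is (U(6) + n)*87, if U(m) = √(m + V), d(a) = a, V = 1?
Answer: -174 + 87*√7 ≈ 56.180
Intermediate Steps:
U(m) = √(1 + m) (U(m) = √(m + 1) = √(1 + m))
n = -2 (n = 2*(-1) = -2)
(U(6) + n)*87 = (√(1 + 6) - 2)*87 = (√7 - 2)*87 = (-2 + √7)*87 = -174 + 87*√7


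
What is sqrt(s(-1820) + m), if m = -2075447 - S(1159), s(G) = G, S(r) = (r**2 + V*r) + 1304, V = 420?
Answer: 182*I*sqrt(118) ≈ 1977.0*I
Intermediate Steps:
S(r) = 1304 + r**2 + 420*r (S(r) = (r**2 + 420*r) + 1304 = 1304 + r**2 + 420*r)
m = -3906812 (m = -2075447 - (1304 + 1159**2 + 420*1159) = -2075447 - (1304 + 1343281 + 486780) = -2075447 - 1*1831365 = -2075447 - 1831365 = -3906812)
sqrt(s(-1820) + m) = sqrt(-1820 - 3906812) = sqrt(-3908632) = 182*I*sqrt(118)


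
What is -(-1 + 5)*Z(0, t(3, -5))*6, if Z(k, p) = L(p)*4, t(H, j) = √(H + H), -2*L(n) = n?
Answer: 48*√6 ≈ 117.58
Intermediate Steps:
L(n) = -n/2
t(H, j) = √2*√H (t(H, j) = √(2*H) = √2*√H)
Z(k, p) = -2*p (Z(k, p) = -p/2*4 = -2*p)
-(-1 + 5)*Z(0, t(3, -5))*6 = -(-1 + 5)*(-2*√2*√3)*6 = -4*(-2*√6)*6 = -(-8)*√6*6 = (8*√6)*6 = 48*√6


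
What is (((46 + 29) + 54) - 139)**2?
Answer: 100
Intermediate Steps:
(((46 + 29) + 54) - 139)**2 = ((75 + 54) - 139)**2 = (129 - 139)**2 = (-10)**2 = 100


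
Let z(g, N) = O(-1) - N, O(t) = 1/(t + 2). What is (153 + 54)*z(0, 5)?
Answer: -828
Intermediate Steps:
O(t) = 1/(2 + t)
z(g, N) = 1 - N (z(g, N) = 1/(2 - 1) - N = 1/1 - N = 1 - N)
(153 + 54)*z(0, 5) = (153 + 54)*(1 - 1*5) = 207*(1 - 5) = 207*(-4) = -828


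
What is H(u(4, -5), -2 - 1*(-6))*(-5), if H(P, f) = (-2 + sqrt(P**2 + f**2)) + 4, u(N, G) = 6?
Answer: -10 - 10*sqrt(13) ≈ -46.056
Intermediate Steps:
H(P, f) = 2 + sqrt(P**2 + f**2)
H(u(4, -5), -2 - 1*(-6))*(-5) = (2 + sqrt(6**2 + (-2 - 1*(-6))**2))*(-5) = (2 + sqrt(36 + (-2 + 6)**2))*(-5) = (2 + sqrt(36 + 4**2))*(-5) = (2 + sqrt(36 + 16))*(-5) = (2 + sqrt(52))*(-5) = (2 + 2*sqrt(13))*(-5) = -10 - 10*sqrt(13)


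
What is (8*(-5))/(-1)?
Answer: 40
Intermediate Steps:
(8*(-5))/(-1) = -40*(-1) = 40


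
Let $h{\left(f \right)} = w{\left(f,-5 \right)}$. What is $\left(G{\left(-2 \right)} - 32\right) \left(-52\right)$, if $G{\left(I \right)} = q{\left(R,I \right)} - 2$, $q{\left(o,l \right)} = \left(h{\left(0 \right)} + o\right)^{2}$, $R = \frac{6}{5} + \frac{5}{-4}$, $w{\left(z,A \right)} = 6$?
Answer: $- \frac{7293}{100} \approx -72.93$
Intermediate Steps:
$h{\left(f \right)} = 6$
$R = - \frac{1}{20}$ ($R = 6 \cdot \frac{1}{5} + 5 \left(- \frac{1}{4}\right) = \frac{6}{5} - \frac{5}{4} = - \frac{1}{20} \approx -0.05$)
$q{\left(o,l \right)} = \left(6 + o\right)^{2}$
$G{\left(I \right)} = \frac{13361}{400}$ ($G{\left(I \right)} = \left(6 - \frac{1}{20}\right)^{2} - 2 = \left(\frac{119}{20}\right)^{2} - 2 = \frac{14161}{400} - 2 = \frac{13361}{400}$)
$\left(G{\left(-2 \right)} - 32\right) \left(-52\right) = \left(\frac{13361}{400} - 32\right) \left(-52\right) = \frac{561}{400} \left(-52\right) = - \frac{7293}{100}$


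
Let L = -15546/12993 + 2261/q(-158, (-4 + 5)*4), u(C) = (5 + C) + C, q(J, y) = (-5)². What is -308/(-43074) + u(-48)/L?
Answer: -23412946879/23123178513 ≈ -1.0125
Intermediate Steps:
q(J, y) = 25
u(C) = 5 + 2*C
L = 9662841/108275 (L = -15546/12993 + 2261/25 = -15546*1/12993 + 2261*(1/25) = -5182/4331 + 2261/25 = 9662841/108275 ≈ 89.244)
-308/(-43074) + u(-48)/L = -308/(-43074) + (5 + 2*(-48))/(9662841/108275) = -308*(-1/43074) + (5 - 96)*(108275/9662841) = 154/21537 - 91*108275/9662841 = 154/21537 - 9853025/9662841 = -23412946879/23123178513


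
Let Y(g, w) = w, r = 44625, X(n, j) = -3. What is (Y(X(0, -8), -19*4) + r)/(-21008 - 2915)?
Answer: -44549/23923 ≈ -1.8622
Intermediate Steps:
(Y(X(0, -8), -19*4) + r)/(-21008 - 2915) = (-19*4 + 44625)/(-21008 - 2915) = (-76 + 44625)/(-23923) = 44549*(-1/23923) = -44549/23923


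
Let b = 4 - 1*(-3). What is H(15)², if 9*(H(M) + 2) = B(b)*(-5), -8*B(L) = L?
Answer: 11881/5184 ≈ 2.2919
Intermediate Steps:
b = 7 (b = 4 + 3 = 7)
B(L) = -L/8
H(M) = -109/72 (H(M) = -2 + (-⅛*7*(-5))/9 = -2 + (-7/8*(-5))/9 = -2 + (⅑)*(35/8) = -2 + 35/72 = -109/72)
H(15)² = (-109/72)² = 11881/5184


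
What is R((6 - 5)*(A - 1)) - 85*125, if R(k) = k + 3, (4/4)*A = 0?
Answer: -10623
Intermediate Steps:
A = 0
R(k) = 3 + k
R((6 - 5)*(A - 1)) - 85*125 = (3 + (6 - 5)*(0 - 1)) - 85*125 = (3 + 1*(-1)) - 10625 = (3 - 1) - 10625 = 2 - 10625 = -10623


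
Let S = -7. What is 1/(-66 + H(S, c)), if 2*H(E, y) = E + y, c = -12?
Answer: -2/151 ≈ -0.013245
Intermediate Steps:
H(E, y) = E/2 + y/2 (H(E, y) = (E + y)/2 = E/2 + y/2)
1/(-66 + H(S, c)) = 1/(-66 + ((½)*(-7) + (½)*(-12))) = 1/(-66 + (-7/2 - 6)) = 1/(-66 - 19/2) = 1/(-151/2) = -2/151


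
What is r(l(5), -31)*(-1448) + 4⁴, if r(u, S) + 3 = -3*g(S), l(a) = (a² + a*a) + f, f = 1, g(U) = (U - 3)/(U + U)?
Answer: 216448/31 ≈ 6982.2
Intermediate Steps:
g(U) = (-3 + U)/(2*U) (g(U) = (-3 + U)/((2*U)) = (-3 + U)*(1/(2*U)) = (-3 + U)/(2*U))
l(a) = 1 + 2*a² (l(a) = (a² + a*a) + 1 = (a² + a²) + 1 = 2*a² + 1 = 1 + 2*a²)
r(u, S) = -3 - 3*(-3 + S)/(2*S)
r(l(5), -31)*(-1448) + 4⁴ = ((9/2)*(1 - 1*(-31))/(-31))*(-1448) + 4⁴ = ((9/2)*(-1/31)*(1 + 31))*(-1448) + 256 = ((9/2)*(-1/31)*32)*(-1448) + 256 = -144/31*(-1448) + 256 = 208512/31 + 256 = 216448/31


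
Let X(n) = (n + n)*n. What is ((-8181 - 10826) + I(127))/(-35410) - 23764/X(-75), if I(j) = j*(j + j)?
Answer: -99055699/39836250 ≈ -2.4866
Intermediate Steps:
X(n) = 2*n**2 (X(n) = (2*n)*n = 2*n**2)
I(j) = 2*j**2 (I(j) = j*(2*j) = 2*j**2)
((-8181 - 10826) + I(127))/(-35410) - 23764/X(-75) = ((-8181 - 10826) + 2*127**2)/(-35410) - 23764/(2*(-75)**2) = (-19007 + 2*16129)*(-1/35410) - 23764/(2*5625) = (-19007 + 32258)*(-1/35410) - 23764/11250 = 13251*(-1/35410) - 23764*1/11250 = -13251/35410 - 11882/5625 = -99055699/39836250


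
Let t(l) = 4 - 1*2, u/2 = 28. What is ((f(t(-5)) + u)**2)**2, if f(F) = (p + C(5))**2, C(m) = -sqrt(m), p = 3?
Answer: 29334400 - 8534400*sqrt(5) ≈ 1.0251e+7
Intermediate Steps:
u = 56 (u = 2*28 = 56)
t(l) = 2 (t(l) = 4 - 2 = 2)
f(F) = (3 - sqrt(5))**2
((f(t(-5)) + u)**2)**2 = (((3 - sqrt(5))**2 + 56)**2)**2 = ((56 + (3 - sqrt(5))**2)**2)**2 = (56 + (3 - sqrt(5))**2)**4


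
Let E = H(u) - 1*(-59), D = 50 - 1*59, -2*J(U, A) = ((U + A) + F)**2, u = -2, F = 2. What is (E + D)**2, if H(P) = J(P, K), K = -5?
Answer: 5625/4 ≈ 1406.3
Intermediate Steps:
J(U, A) = -(2 + A + U)**2/2 (J(U, A) = -((U + A) + 2)**2/2 = -((A + U) + 2)**2/2 = -(2 + A + U)**2/2)
H(P) = -(-3 + P)**2/2 (H(P) = -(2 - 5 + P)**2/2 = -(-3 + P)**2/2)
D = -9 (D = 50 - 59 = -9)
E = 93/2 (E = -(-3 - 2)**2/2 - 1*(-59) = -1/2*(-5)**2 + 59 = -1/2*25 + 59 = -25/2 + 59 = 93/2 ≈ 46.500)
(E + D)**2 = (93/2 - 9)**2 = (75/2)**2 = 5625/4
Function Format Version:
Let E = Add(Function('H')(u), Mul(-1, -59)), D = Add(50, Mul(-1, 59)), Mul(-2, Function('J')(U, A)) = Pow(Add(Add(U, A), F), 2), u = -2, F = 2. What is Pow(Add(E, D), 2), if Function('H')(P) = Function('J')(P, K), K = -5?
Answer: Rational(5625, 4) ≈ 1406.3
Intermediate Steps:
Function('J')(U, A) = Mul(Rational(-1, 2), Pow(Add(2, A, U), 2)) (Function('J')(U, A) = Mul(Rational(-1, 2), Pow(Add(Add(U, A), 2), 2)) = Mul(Rational(-1, 2), Pow(Add(Add(A, U), 2), 2)) = Mul(Rational(-1, 2), Pow(Add(2, A, U), 2)))
Function('H')(P) = Mul(Rational(-1, 2), Pow(Add(-3, P), 2)) (Function('H')(P) = Mul(Rational(-1, 2), Pow(Add(2, -5, P), 2)) = Mul(Rational(-1, 2), Pow(Add(-3, P), 2)))
D = -9 (D = Add(50, -59) = -9)
E = Rational(93, 2) (E = Add(Mul(Rational(-1, 2), Pow(Add(-3, -2), 2)), Mul(-1, -59)) = Add(Mul(Rational(-1, 2), Pow(-5, 2)), 59) = Add(Mul(Rational(-1, 2), 25), 59) = Add(Rational(-25, 2), 59) = Rational(93, 2) ≈ 46.500)
Pow(Add(E, D), 2) = Pow(Add(Rational(93, 2), -9), 2) = Pow(Rational(75, 2), 2) = Rational(5625, 4)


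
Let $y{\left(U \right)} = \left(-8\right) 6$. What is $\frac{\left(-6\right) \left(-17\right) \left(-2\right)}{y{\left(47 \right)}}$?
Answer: $\frac{17}{4} \approx 4.25$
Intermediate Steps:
$y{\left(U \right)} = -48$
$\frac{\left(-6\right) \left(-17\right) \left(-2\right)}{y{\left(47 \right)}} = \frac{\left(-6\right) \left(-17\right) \left(-2\right)}{-48} = 102 \left(-2\right) \left(- \frac{1}{48}\right) = \left(-204\right) \left(- \frac{1}{48}\right) = \frac{17}{4}$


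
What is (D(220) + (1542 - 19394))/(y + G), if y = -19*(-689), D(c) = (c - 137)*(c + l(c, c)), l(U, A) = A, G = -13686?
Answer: -18668/595 ≈ -31.375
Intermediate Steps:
D(c) = 2*c*(-137 + c) (D(c) = (c - 137)*(c + c) = (-137 + c)*(2*c) = 2*c*(-137 + c))
y = 13091
(D(220) + (1542 - 19394))/(y + G) = (2*220*(-137 + 220) + (1542 - 19394))/(13091 - 13686) = (2*220*83 - 17852)/(-595) = (36520 - 17852)*(-1/595) = 18668*(-1/595) = -18668/595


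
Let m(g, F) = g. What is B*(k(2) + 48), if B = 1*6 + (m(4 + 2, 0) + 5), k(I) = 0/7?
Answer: 816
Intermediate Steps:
k(I) = 0 (k(I) = 0*(⅐) = 0)
B = 17 (B = 1*6 + ((4 + 2) + 5) = 6 + (6 + 5) = 6 + 11 = 17)
B*(k(2) + 48) = 17*(0 + 48) = 17*48 = 816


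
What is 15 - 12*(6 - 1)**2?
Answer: -285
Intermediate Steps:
15 - 12*(6 - 1)**2 = 15 - 12*5**2 = 15 - 12*25 = 15 - 300 = -285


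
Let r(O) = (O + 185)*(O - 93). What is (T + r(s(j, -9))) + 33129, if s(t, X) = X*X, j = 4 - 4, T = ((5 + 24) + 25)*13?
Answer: 30639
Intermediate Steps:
T = 702 (T = (29 + 25)*13 = 54*13 = 702)
j = 0
s(t, X) = X²
r(O) = (-93 + O)*(185 + O) (r(O) = (185 + O)*(-93 + O) = (-93 + O)*(185 + O))
(T + r(s(j, -9))) + 33129 = (702 + (-17205 + ((-9)²)² + 92*(-9)²)) + 33129 = (702 + (-17205 + 81² + 92*81)) + 33129 = (702 + (-17205 + 6561 + 7452)) + 33129 = (702 - 3192) + 33129 = -2490 + 33129 = 30639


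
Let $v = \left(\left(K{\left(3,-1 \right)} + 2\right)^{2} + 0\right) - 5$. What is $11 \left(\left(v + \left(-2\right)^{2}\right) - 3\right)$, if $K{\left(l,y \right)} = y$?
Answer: $-33$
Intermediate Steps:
$v = -4$ ($v = \left(\left(-1 + 2\right)^{2} + 0\right) - 5 = \left(1^{2} + 0\right) - 5 = \left(1 + 0\right) - 5 = 1 - 5 = -4$)
$11 \left(\left(v + \left(-2\right)^{2}\right) - 3\right) = 11 \left(\left(-4 + \left(-2\right)^{2}\right) - 3\right) = 11 \left(\left(-4 + 4\right) - 3\right) = 11 \left(0 - 3\right) = 11 \left(-3\right) = -33$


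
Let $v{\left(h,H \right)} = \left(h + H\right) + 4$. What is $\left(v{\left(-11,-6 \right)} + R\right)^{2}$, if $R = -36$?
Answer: $2401$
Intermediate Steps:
$v{\left(h,H \right)} = 4 + H + h$ ($v{\left(h,H \right)} = \left(H + h\right) + 4 = 4 + H + h$)
$\left(v{\left(-11,-6 \right)} + R\right)^{2} = \left(\left(4 - 6 - 11\right) - 36\right)^{2} = \left(-13 - 36\right)^{2} = \left(-49\right)^{2} = 2401$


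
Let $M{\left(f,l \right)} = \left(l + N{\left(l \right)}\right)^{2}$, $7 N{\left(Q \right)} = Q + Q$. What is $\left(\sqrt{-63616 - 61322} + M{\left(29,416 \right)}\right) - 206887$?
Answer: $\frac{3880073}{49} + 3 i \sqrt{13882} \approx 79185.0 + 353.47 i$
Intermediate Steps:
$N{\left(Q \right)} = \frac{2 Q}{7}$ ($N{\left(Q \right)} = \frac{Q + Q}{7} = \frac{2 Q}{7}$)
$M{\left(f,l \right)} = \frac{81 l^{2}}{49}$ ($M{\left(f,l \right)} = \left(l + \frac{2 l}{7}\right)^{2} = \left(\frac{9 l}{7}\right)^{2} = \frac{81 l^{2}}{49}$)
$\left(\sqrt{-63616 - 61322} + M{\left(29,416 \right)}\right) - 206887 = \left(\sqrt{-63616 - 61322} + \frac{81 \cdot 416^{2}}{49}\right) - 206887 = \left(\sqrt{-124938} + \frac{81}{49} \cdot 173056\right) - 206887 = \left(3 i \sqrt{13882} + \frac{14017536}{49}\right) - 206887 = \left(\frac{14017536}{49} + 3 i \sqrt{13882}\right) - 206887 = \frac{3880073}{49} + 3 i \sqrt{13882}$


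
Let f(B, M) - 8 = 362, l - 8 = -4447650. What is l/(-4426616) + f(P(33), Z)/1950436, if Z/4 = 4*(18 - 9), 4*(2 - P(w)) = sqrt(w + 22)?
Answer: 1084559864979/1079228900572 ≈ 1.0049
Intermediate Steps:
P(w) = 2 - sqrt(22 + w)/4 (P(w) = 2 - sqrt(w + 22)/4 = 2 - sqrt(22 + w)/4)
l = -4447642 (l = 8 - 4447650 = -4447642)
Z = 144 (Z = 4*(4*(18 - 9)) = 4*(4*9) = 4*36 = 144)
f(B, M) = 370 (f(B, M) = 8 + 362 = 370)
l/(-4426616) + f(P(33), Z)/1950436 = -4447642/(-4426616) + 370/1950436 = -4447642*(-1/4426616) + 370*(1/1950436) = 2223821/2213308 + 185/975218 = 1084559864979/1079228900572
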